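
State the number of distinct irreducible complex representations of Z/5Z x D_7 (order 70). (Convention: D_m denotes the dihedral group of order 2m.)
25

Why: The number of irreducible complex representations of a finite group equals its number of conjugacy classes. For a direct product, #classes(G x H) = #classes(G) * #classes(H). Z/5Z has 5 classes (abelian), D_7 has 5 classes, so 5 * 5 = 25, so Z/5Z x D_7 (order 70) has exactly 25 irreducible complex representations.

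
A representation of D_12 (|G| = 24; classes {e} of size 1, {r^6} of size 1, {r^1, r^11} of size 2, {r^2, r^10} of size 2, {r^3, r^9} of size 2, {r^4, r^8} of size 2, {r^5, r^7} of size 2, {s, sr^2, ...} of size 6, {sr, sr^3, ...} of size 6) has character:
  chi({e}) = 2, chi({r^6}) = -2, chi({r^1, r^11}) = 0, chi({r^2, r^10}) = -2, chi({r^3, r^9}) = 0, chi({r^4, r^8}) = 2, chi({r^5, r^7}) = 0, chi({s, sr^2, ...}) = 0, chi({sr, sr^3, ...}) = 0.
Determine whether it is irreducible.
Irreducible: <chi, chi> = 1.

Explanation: <chi, chi> = (1/|G|) sum_C |C| * |chi(C)|^2 = (1/24)[1*|2|^2 + 1*|-2|^2 + 2*|0|^2 + 2*|-2|^2 + 2*|0|^2 + 2*|2|^2 + 2*|0|^2 + 6*|0|^2 + 6*|0|^2]
  = (1/24)[(4) + (4) + (0) + (8) + (0) + (8) + (0) + (0) + (0)] = 24/24 = 1.
A character is irreducible iff <chi, chi> = 1, so this representation is irreducible.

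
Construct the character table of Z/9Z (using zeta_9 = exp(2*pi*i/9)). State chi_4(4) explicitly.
Character table of Z/9Z (irreps indexed chi_0,...,chi_8 with chi_k(m) = zeta_9^(k*m), zeta_9 = exp(2*pi*i/9)):
  irrep \ class  {0} (size 1)  {1} (size 1)    {2} (size 1)    {3} (size 1)    {4} (size 1)    {5} (size 1)    {6} (size 1)    {7} (size 1)    {8} (size 1)  
  chi_0          1             1               1               1               1               1               1               1               1             
  chi_1          1             exp(2*I*pi/9)   exp(4*I*pi/9)   exp(2*I*pi/3)   exp(8*I*pi/9)   exp(-8*I*pi/9)  exp(-2*I*pi/3)  exp(-4*I*pi/9)  exp(-2*I*pi/9)
  chi_2          1             exp(4*I*pi/9)   exp(8*I*pi/9)   exp(-2*I*pi/3)  exp(-2*I*pi/9)  exp(2*I*pi/9)   exp(2*I*pi/3)   exp(-8*I*pi/9)  exp(-4*I*pi/9)
  chi_3          1             exp(2*I*pi/3)   exp(-2*I*pi/3)  1               exp(2*I*pi/3)   exp(-2*I*pi/3)  1               exp(2*I*pi/3)   exp(-2*I*pi/3)
  chi_4          1             exp(8*I*pi/9)   exp(-2*I*pi/9)  exp(2*I*pi/3)   exp(-4*I*pi/9)  exp(4*I*pi/9)   exp(-2*I*pi/3)  exp(2*I*pi/9)   exp(-8*I*pi/9)
  chi_5          1             exp(-8*I*pi/9)  exp(2*I*pi/9)   exp(-2*I*pi/3)  exp(4*I*pi/9)   exp(-4*I*pi/9)  exp(2*I*pi/3)   exp(-2*I*pi/9)  exp(8*I*pi/9) 
  chi_6          1             exp(-2*I*pi/3)  exp(2*I*pi/3)   1               exp(-2*I*pi/3)  exp(2*I*pi/3)   1               exp(-2*I*pi/3)  exp(2*I*pi/3) 
  chi_7          1             exp(-4*I*pi/9)  exp(-8*I*pi/9)  exp(2*I*pi/3)   exp(2*I*pi/9)   exp(-2*I*pi/9)  exp(-2*I*pi/3)  exp(8*I*pi/9)   exp(4*I*pi/9) 
  chi_8          1             exp(-2*I*pi/9)  exp(-4*I*pi/9)  exp(-2*I*pi/3)  exp(-8*I*pi/9)  exp(8*I*pi/9)   exp(2*I*pi/3)   exp(4*I*pi/9)   exp(2*I*pi/9) 

Spot check: chi_4(4) = zeta_9^(4*4) = zeta_9^16 = exp(-4*I*pi/9).

Z/9Z is abelian, so all 9 irreducible complex representations are 1-dimensional. They are given by chi_k(m) = zeta_9^(k*m) for k = 0,...,8. Row orthogonality: sum_m chi_k(m) conj(chi_l(m)) = 9 * [k = l].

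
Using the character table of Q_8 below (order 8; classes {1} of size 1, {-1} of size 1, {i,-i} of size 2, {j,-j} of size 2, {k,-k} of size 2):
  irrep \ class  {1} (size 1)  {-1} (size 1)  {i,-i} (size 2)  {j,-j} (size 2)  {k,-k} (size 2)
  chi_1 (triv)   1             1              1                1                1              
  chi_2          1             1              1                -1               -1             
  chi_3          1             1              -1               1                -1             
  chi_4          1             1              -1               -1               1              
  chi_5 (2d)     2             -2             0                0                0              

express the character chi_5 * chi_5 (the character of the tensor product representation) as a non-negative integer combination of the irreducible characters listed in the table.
chi_5 tensor chi_5 = chi_1 + chi_2 + chi_3 + chi_4 (all other irreducibles have multiplicity 0).

Justification: The character of a tensor product is the pointwise product (chi_5 * chi_5)(C) = chi_5(C) * chi_5(C):
  {1}: (2)*(2), {-1}: (-2)*(-2), {i,-i}: (0)*(0), {j,-j}: (0)*(0), {k,-k}: (0)*(0)
so (chi_5 * chi_5) takes values
  {1} -> 4, {-1} -> 4, {i,-i} -> 0, {j,-j} -> 0, {k,-k} -> 0.
Now take the inner product of this character with each irreducible chi from the table, <chi_5*chi_5, chi> = (1/8) sum_C |C| (chi_5*chi_5)(C) conj(chi(C)):
  <chi_5*chi_5, chi_1> = (1/8)[1*(4)*conj(1) + 1*(4)*conj(1) + 2*(0)*conj(1) + 2*(0)*conj(1) + 2*(0)*conj(1)]
      = (1/8)[(4) + (4) + (0) + (0) + (0)] = 8/8 = 1
  <chi_5*chi_5, chi_2> = (1/8)[1*(4)*conj(1) + 1*(4)*conj(1) + 2*(0)*conj(1) + 2*(0)*conj(-1) + 2*(0)*conj(-1)]
      = (1/8)[(4) + (4) + (0) + (0) + (0)] = 8/8 = 1
  <chi_5*chi_5, chi_3> = (1/8)[1*(4)*conj(1) + 1*(4)*conj(1) + 2*(0)*conj(-1) + 2*(0)*conj(1) + 2*(0)*conj(-1)]
      = (1/8)[(4) + (4) + (0) + (0) + (0)] = 8/8 = 1
  <chi_5*chi_5, chi_4> = (1/8)[1*(4)*conj(1) + 1*(4)*conj(1) + 2*(0)*conj(-1) + 2*(0)*conj(-1) + 2*(0)*conj(1)]
      = (1/8)[(4) + (4) + (0) + (0) + (0)] = 8/8 = 1
  <chi_5*chi_5, chi_5> = (1/8)[1*(4)*conj(2) + 1*(4)*conj(-2) + 2*(0)*conj(0) + 2*(0)*conj(0) + 2*(0)*conj(0)]
      = (1/8)[(8) + (-8) + (0) + (0) + (0)] = 0/8 = 0
Hence the multiplicities are chi_1: 1, chi_2: 1, chi_3: 1, chi_4: 1. Dimension check: dim(chi_5)*dim(chi_5) = 2*2 = 4 and sum (mult * dim) = 1*1 + 1*1 + 1*1 + 1*1 = 4.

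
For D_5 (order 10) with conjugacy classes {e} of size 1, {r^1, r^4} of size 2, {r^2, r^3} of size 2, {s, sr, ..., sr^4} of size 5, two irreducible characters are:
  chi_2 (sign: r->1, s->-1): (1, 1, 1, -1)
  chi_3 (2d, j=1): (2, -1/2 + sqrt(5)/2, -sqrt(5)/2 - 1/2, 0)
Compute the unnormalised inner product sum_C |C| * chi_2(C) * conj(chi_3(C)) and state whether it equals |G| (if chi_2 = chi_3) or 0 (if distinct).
Sum = 0; so <chi_2, chi_3> = 0 (distinct irreducibles are orthogonal).

Explanation: Compute term by term over conjugacy classes (|C| * chi_2(C) * conj(chi_3(C))):
  1*(1)*conj(2) + 2*(1)*conj(-1/2 + sqrt(5)/2) + 2*(1)*conj(-sqrt(5)/2 - 1/2) + 5*(-1)*conj(0)
  = (2) + (-1 + sqrt(5)) + (-sqrt(5) - 1) + (0)
  = 0.
Dividing by |G| = 10 gives 0/10 = 0, matching the row-orthogonality relation <chi_2, chi_3> = [chi_2 = chi_3].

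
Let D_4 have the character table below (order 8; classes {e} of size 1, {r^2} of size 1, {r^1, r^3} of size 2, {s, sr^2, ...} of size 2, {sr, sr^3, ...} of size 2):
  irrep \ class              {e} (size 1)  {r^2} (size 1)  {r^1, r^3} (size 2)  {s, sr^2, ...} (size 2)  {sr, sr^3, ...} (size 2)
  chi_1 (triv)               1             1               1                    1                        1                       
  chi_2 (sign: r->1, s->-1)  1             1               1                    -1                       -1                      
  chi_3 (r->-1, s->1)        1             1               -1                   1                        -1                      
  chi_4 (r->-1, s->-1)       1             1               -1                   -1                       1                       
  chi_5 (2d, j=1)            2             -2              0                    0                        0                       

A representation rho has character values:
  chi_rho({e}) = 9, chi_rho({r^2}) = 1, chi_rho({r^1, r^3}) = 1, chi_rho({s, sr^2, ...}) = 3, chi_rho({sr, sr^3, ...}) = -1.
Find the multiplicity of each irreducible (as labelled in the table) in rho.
Multiplicities: chi_1: 2, chi_2: 1, chi_3: 2, chi_4: 0, chi_5: 2.

Details: Use <chi_rho, chi> = (1/|G|) sum_C |C| * chi_rho(C) * conj(chi(C)) with |G| = 8 for each irreducible chi in the table:
  <chi_rho, chi_1> = (1/8)[1*(9)*conj(1) + 1*(1)*conj(1) + 2*(1)*conj(1) + 2*(3)*conj(1) + 2*(-1)*conj(1)]
      = (1/8)[(9) + (1) + (2) + (6) + (-2)] = 16/8 = 2
  <chi_rho, chi_2> = (1/8)[1*(9)*conj(1) + 1*(1)*conj(1) + 2*(1)*conj(1) + 2*(3)*conj(-1) + 2*(-1)*conj(-1)]
      = (1/8)[(9) + (1) + (2) + (-6) + (2)] = 8/8 = 1
  <chi_rho, chi_3> = (1/8)[1*(9)*conj(1) + 1*(1)*conj(1) + 2*(1)*conj(-1) + 2*(3)*conj(1) + 2*(-1)*conj(-1)]
      = (1/8)[(9) + (1) + (-2) + (6) + (2)] = 16/8 = 2
  <chi_rho, chi_4> = (1/8)[1*(9)*conj(1) + 1*(1)*conj(1) + 2*(1)*conj(-1) + 2*(3)*conj(-1) + 2*(-1)*conj(1)]
      = (1/8)[(9) + (1) + (-2) + (-6) + (-2)] = 0/8 = 0
  <chi_rho, chi_5> = (1/8)[1*(9)*conj(2) + 1*(1)*conj(-2) + 2*(1)*conj(0) + 2*(3)*conj(0) + 2*(-1)*conj(0)]
      = (1/8)[(18) + (-2) + (0) + (0) + (0)] = 16/8 = 2
Dimension check: dim(rho) = sum (mult * dim) = 2*1 + 1*1 + 2*1 + 0*1 + 2*2 = 9 = chi_rho(e) = 9.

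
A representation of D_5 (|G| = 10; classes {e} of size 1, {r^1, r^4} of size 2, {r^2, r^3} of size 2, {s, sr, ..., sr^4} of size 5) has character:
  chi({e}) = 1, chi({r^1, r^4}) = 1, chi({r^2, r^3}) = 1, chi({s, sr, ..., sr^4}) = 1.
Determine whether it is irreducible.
Irreducible: <chi, chi> = 1.

Proof sketch: <chi, chi> = (1/|G|) sum_C |C| * |chi(C)|^2 = (1/10)[1*|1|^2 + 2*|1|^2 + 2*|1|^2 + 5*|1|^2]
  = (1/10)[(1) + (2) + (2) + (5)] = 10/10 = 1.
A character is irreducible iff <chi, chi> = 1, so this representation is irreducible.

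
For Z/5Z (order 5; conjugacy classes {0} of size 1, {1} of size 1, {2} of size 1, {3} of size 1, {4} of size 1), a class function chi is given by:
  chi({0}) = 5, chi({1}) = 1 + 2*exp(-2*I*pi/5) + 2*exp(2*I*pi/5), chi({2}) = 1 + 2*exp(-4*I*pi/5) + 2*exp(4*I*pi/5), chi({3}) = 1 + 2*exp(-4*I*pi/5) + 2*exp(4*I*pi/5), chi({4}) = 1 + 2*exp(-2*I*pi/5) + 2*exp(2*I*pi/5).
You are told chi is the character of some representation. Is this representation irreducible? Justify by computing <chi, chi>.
Not irreducible (reducible): <chi, chi> = 9 > 1.

Solution. <chi, chi> = (1/|G|) sum_C |C| * |chi(C)|^2 = (1/5)[1*|5|^2 + 1*|1 + 2*exp(-2*I*pi/5) + 2*exp(2*I*pi/5)|^2 + 1*|1 + 2*exp(-4*I*pi/5) + 2*exp(4*I*pi/5)|^2 + 1*|1 + 2*exp(-4*I*pi/5) + 2*exp(4*I*pi/5)|^2 + 1*|1 + 2*exp(-2*I*pi/5) + 2*exp(2*I*pi/5)|^2]
  = (1/5)[(25) + (5) + (5) + (5) + (5)] = 45/5 = 9.
(Exp terms are combined using exp(i*s)*conj(exp(i*t)) = exp(i*(s-t)), and sums of them are collapsed using the identity that for every m > 1 the m distinct m-th roots of unity sum to 0, e.g. 1 + exp(2*I*pi/3) + exp(-2*I*pi/3) = 0.)
A character is irreducible iff <chi, chi> = 1, so this representation is reducible.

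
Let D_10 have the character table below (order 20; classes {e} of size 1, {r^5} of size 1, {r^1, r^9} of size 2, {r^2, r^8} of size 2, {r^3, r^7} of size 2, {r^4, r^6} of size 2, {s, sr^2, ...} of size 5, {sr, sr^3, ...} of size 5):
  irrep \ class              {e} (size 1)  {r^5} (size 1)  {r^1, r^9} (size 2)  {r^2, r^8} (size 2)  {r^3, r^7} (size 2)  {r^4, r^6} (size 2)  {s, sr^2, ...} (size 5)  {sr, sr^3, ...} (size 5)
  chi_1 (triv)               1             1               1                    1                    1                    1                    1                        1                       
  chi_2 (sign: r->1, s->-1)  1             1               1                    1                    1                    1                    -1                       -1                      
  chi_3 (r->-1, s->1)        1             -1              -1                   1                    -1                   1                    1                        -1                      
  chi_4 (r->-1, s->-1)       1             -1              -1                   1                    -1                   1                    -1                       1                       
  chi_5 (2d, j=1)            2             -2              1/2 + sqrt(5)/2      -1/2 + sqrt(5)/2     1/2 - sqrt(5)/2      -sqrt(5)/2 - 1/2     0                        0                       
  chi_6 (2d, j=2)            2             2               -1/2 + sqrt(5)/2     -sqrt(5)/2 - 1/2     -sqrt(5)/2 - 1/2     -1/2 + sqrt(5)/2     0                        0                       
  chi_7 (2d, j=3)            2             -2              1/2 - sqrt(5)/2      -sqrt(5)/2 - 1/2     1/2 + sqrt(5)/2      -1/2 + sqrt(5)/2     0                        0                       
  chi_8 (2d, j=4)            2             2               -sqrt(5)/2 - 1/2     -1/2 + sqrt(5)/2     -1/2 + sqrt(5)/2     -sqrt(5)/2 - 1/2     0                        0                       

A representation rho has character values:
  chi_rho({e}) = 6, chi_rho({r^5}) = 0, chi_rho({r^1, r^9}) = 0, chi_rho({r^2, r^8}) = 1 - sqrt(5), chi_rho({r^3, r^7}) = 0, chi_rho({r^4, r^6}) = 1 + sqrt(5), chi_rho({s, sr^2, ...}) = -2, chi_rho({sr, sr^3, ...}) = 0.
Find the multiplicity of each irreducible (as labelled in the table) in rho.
Multiplicities: chi_1: 0, chi_2: 1, chi_3: 0, chi_4: 1, chi_5: 0, chi_6: 1, chi_7: 1, chi_8: 0.

Reasoning: Use <chi_rho, chi> = (1/|G|) sum_C |C| * chi_rho(C) * conj(chi(C)) with |G| = 20 for each irreducible chi in the table:
  <chi_rho, chi_1> = (1/20)[1*(6)*conj(1) + 1*(0)*conj(1) + 2*(0)*conj(1) + 2*(1 - sqrt(5))*conj(1) + 2*(0)*conj(1) + 2*(1 + sqrt(5))*conj(1) + 5*(-2)*conj(1) + 5*(0)*conj(1)]
      = (1/20)[(6) + (0) + (0) + (2 - 2*sqrt(5)) + (0) + (2 + 2*sqrt(5)) + (-10) + (0)] = 0/20 = 0
  <chi_rho, chi_2> = (1/20)[1*(6)*conj(1) + 1*(0)*conj(1) + 2*(0)*conj(1) + 2*(1 - sqrt(5))*conj(1) + 2*(0)*conj(1) + 2*(1 + sqrt(5))*conj(1) + 5*(-2)*conj(-1) + 5*(0)*conj(-1)]
      = (1/20)[(6) + (0) + (0) + (2 - 2*sqrt(5)) + (0) + (2 + 2*sqrt(5)) + (10) + (0)] = 20/20 = 1
  <chi_rho, chi_3> = (1/20)[1*(6)*conj(1) + 1*(0)*conj(-1) + 2*(0)*conj(-1) + 2*(1 - sqrt(5))*conj(1) + 2*(0)*conj(-1) + 2*(1 + sqrt(5))*conj(1) + 5*(-2)*conj(1) + 5*(0)*conj(-1)]
      = (1/20)[(6) + (0) + (0) + (2 - 2*sqrt(5)) + (0) + (2 + 2*sqrt(5)) + (-10) + (0)] = 0/20 = 0
  <chi_rho, chi_4> = (1/20)[1*(6)*conj(1) + 1*(0)*conj(-1) + 2*(0)*conj(-1) + 2*(1 - sqrt(5))*conj(1) + 2*(0)*conj(-1) + 2*(1 + sqrt(5))*conj(1) + 5*(-2)*conj(-1) + 5*(0)*conj(1)]
      = (1/20)[(6) + (0) + (0) + (2 - 2*sqrt(5)) + (0) + (2 + 2*sqrt(5)) + (10) + (0)] = 20/20 = 1
  <chi_rho, chi_5> = (1/20)[1*(6)*conj(2) + 1*(0)*conj(-2) + 2*(0)*conj(1/2 + sqrt(5)/2) + 2*(1 - sqrt(5))*conj(-1/2 + sqrt(5)/2) + 2*(0)*conj(1/2 - sqrt(5)/2) + 2*(1 + sqrt(5))*conj(-sqrt(5)/2 - 1/2) + 5*(-2)*conj(0) + 5*(0)*conj(0)]
      = (1/20)[(12) + (0) + (0) + (-6 + 2*sqrt(5)) + (0) + (-6 - 2*sqrt(5)) + (0) + (0)] = 0/20 = 0
  <chi_rho, chi_6> = (1/20)[1*(6)*conj(2) + 1*(0)*conj(2) + 2*(0)*conj(-1/2 + sqrt(5)/2) + 2*(1 - sqrt(5))*conj(-sqrt(5)/2 - 1/2) + 2*(0)*conj(-sqrt(5)/2 - 1/2) + 2*(1 + sqrt(5))*conj(-1/2 + sqrt(5)/2) + 5*(-2)*conj(0) + 5*(0)*conj(0)]
      = (1/20)[(12) + (0) + (0) + (4) + (0) + (4) + (0) + (0)] = 20/20 = 1
  <chi_rho, chi_7> = (1/20)[1*(6)*conj(2) + 1*(0)*conj(-2) + 2*(0)*conj(1/2 - sqrt(5)/2) + 2*(1 - sqrt(5))*conj(-sqrt(5)/2 - 1/2) + 2*(0)*conj(1/2 + sqrt(5)/2) + 2*(1 + sqrt(5))*conj(-1/2 + sqrt(5)/2) + 5*(-2)*conj(0) + 5*(0)*conj(0)]
      = (1/20)[(12) + (0) + (0) + (4) + (0) + (4) + (0) + (0)] = 20/20 = 1
  <chi_rho, chi_8> = (1/20)[1*(6)*conj(2) + 1*(0)*conj(2) + 2*(0)*conj(-sqrt(5)/2 - 1/2) + 2*(1 - sqrt(5))*conj(-1/2 + sqrt(5)/2) + 2*(0)*conj(-1/2 + sqrt(5)/2) + 2*(1 + sqrt(5))*conj(-sqrt(5)/2 - 1/2) + 5*(-2)*conj(0) + 5*(0)*conj(0)]
      = (1/20)[(12) + (0) + (0) + (-6 + 2*sqrt(5)) + (0) + (-6 - 2*sqrt(5)) + (0) + (0)] = 0/20 = 0
Dimension check: dim(rho) = sum (mult * dim) = 0*1 + 1*1 + 0*1 + 1*1 + 0*2 + 1*2 + 1*2 + 0*2 = 6 = chi_rho(e) = 6.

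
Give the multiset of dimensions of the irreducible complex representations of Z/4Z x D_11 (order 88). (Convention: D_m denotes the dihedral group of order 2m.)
Dimensions: 1, 1, 1, 1, 1, 1, 1, 1, 2, 2, 2, 2, 2, 2, 2, 2, 2, 2, 2, 2, 2, 2, 2, 2, 2, 2, 2, 2

Reasoning: There are 28 irreducibles (= number of conjugacy classes). Their dimensions d_i satisfy sum d_i^2 = |G| = 88: 1 + 1 + 1 + 1 + 1 + 1 + 1 + 1 + 4 + 4 + 4 + 4 + 4 + 4 + 4 + 4 + 4 + 4 + 4 + 4 + 4 + 4 + 4 + 4 + 4 + 4 + 4 + 4 = 88. (For the product with Z/4Z: each of the 4 1-dim characters of Z/4Z tensors with each irrep of D_11, giving 4 copies of each D_11-dimension.)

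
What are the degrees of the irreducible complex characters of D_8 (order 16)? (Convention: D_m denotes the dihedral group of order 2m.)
Dimensions: 1, 1, 1, 1, 2, 2, 2

Why: There are 7 irreducibles (= number of conjugacy classes). Their dimensions d_i satisfy sum d_i^2 = |G| = 16: 1 + 1 + 1 + 1 + 4 + 4 + 4 = 16.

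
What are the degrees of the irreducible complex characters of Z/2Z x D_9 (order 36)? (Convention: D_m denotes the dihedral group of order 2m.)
Dimensions: 1, 1, 1, 1, 2, 2, 2, 2, 2, 2, 2, 2

Argument: There are 12 irreducibles (= number of conjugacy classes). Their dimensions d_i satisfy sum d_i^2 = |G| = 36: 1 + 1 + 1 + 1 + 4 + 4 + 4 + 4 + 4 + 4 + 4 + 4 = 36. (For the product with Z/2Z: each of the 2 1-dim characters of Z/2Z tensors with each irrep of D_9, giving 2 copies of each D_9-dimension.)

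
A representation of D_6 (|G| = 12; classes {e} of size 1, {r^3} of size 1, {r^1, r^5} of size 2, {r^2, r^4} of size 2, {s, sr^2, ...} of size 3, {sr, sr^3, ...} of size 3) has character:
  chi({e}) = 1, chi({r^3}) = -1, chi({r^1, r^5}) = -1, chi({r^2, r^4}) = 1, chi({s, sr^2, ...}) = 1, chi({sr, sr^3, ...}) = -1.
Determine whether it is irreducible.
Irreducible: <chi, chi> = 1.

Why: <chi, chi> = (1/|G|) sum_C |C| * |chi(C)|^2 = (1/12)[1*|1|^2 + 1*|-1|^2 + 2*|-1|^2 + 2*|1|^2 + 3*|1|^2 + 3*|-1|^2]
  = (1/12)[(1) + (1) + (2) + (2) + (3) + (3)] = 12/12 = 1.
A character is irreducible iff <chi, chi> = 1, so this representation is irreducible.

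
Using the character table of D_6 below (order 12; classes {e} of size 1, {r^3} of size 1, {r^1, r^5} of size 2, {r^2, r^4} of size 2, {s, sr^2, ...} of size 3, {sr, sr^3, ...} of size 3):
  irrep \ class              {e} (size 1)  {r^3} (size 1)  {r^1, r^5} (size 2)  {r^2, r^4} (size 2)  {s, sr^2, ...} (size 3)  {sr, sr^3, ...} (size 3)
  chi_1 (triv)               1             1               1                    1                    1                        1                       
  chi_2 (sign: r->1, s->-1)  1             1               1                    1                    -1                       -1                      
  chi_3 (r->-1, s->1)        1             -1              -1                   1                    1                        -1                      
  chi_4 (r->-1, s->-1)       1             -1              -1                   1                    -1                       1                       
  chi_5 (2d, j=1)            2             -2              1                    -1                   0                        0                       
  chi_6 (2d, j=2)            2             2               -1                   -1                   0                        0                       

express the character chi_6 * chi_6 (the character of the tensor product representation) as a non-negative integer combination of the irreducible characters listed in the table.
chi_6 tensor chi_6 = chi_1 + chi_2 + chi_6 (all other irreducibles have multiplicity 0).

The character of a tensor product is the pointwise product (chi_6 * chi_6)(C) = chi_6(C) * chi_6(C):
  {e}: (2)*(2), {r^3}: (2)*(2), {r^1, r^5}: (-1)*(-1), {r^2, r^4}: (-1)*(-1), {s, sr^2, ...}: (0)*(0), {sr, sr^3, ...}: (0)*(0)
so (chi_6 * chi_6) takes values
  {e} -> 4, {r^3} -> 4, {r^1, r^5} -> 1, {r^2, r^4} -> 1, {s, sr^2, ...} -> 0, {sr, sr^3, ...} -> 0.
Now take the inner product of this character with each irreducible chi from the table, <chi_6*chi_6, chi> = (1/12) sum_C |C| (chi_6*chi_6)(C) conj(chi(C)):
  <chi_6*chi_6, chi_1> = (1/12)[1*(4)*conj(1) + 1*(4)*conj(1) + 2*(1)*conj(1) + 2*(1)*conj(1) + 3*(0)*conj(1) + 3*(0)*conj(1)]
      = (1/12)[(4) + (4) + (2) + (2) + (0) + (0)] = 12/12 = 1
  <chi_6*chi_6, chi_2> = (1/12)[1*(4)*conj(1) + 1*(4)*conj(1) + 2*(1)*conj(1) + 2*(1)*conj(1) + 3*(0)*conj(-1) + 3*(0)*conj(-1)]
      = (1/12)[(4) + (4) + (2) + (2) + (0) + (0)] = 12/12 = 1
  <chi_6*chi_6, chi_3> = (1/12)[1*(4)*conj(1) + 1*(4)*conj(-1) + 2*(1)*conj(-1) + 2*(1)*conj(1) + 3*(0)*conj(1) + 3*(0)*conj(-1)]
      = (1/12)[(4) + (-4) + (-2) + (2) + (0) + (0)] = 0/12 = 0
  <chi_6*chi_6, chi_4> = (1/12)[1*(4)*conj(1) + 1*(4)*conj(-1) + 2*(1)*conj(-1) + 2*(1)*conj(1) + 3*(0)*conj(-1) + 3*(0)*conj(1)]
      = (1/12)[(4) + (-4) + (-2) + (2) + (0) + (0)] = 0/12 = 0
  <chi_6*chi_6, chi_5> = (1/12)[1*(4)*conj(2) + 1*(4)*conj(-2) + 2*(1)*conj(1) + 2*(1)*conj(-1) + 3*(0)*conj(0) + 3*(0)*conj(0)]
      = (1/12)[(8) + (-8) + (2) + (-2) + (0) + (0)] = 0/12 = 0
  <chi_6*chi_6, chi_6> = (1/12)[1*(4)*conj(2) + 1*(4)*conj(2) + 2*(1)*conj(-1) + 2*(1)*conj(-1) + 3*(0)*conj(0) + 3*(0)*conj(0)]
      = (1/12)[(8) + (8) + (-2) + (-2) + (0) + (0)] = 12/12 = 1
Hence the multiplicities are chi_1: 1, chi_2: 1, chi_6: 1. Dimension check: dim(chi_6)*dim(chi_6) = 2*2 = 4 and sum (mult * dim) = 1*1 + 1*1 + 1*2 = 4.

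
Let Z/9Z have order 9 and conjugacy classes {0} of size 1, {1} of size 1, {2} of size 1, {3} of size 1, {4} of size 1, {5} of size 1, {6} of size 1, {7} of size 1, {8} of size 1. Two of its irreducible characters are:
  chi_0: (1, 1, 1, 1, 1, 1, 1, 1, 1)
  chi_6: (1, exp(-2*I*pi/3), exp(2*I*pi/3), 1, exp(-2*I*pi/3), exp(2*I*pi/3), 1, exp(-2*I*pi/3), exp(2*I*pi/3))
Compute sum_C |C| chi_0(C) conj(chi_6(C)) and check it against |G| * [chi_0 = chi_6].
Sum = 0; so <chi_0, chi_6> = 0 (distinct irreducibles are orthogonal).

Why: Compute term by term over conjugacy classes (|C| * chi_0(C) * conj(chi_6(C))):
  1*(1)*conj(1) + 1*(1)*conj(exp(-2*I*pi/3)) + 1*(1)*conj(exp(2*I*pi/3)) + 1*(1)*conj(1) + 1*(1)*conj(exp(-2*I*pi/3)) + 1*(1)*conj(exp(2*I*pi/3)) + 1*(1)*conj(1) + 1*(1)*conj(exp(-2*I*pi/3)) + 1*(1)*conj(exp(2*I*pi/3))
  = (1) + (exp(2*I*pi/3)) + (exp(-2*I*pi/3)) + (1) + (exp(2*I*pi/3)) + (exp(-2*I*pi/3)) + (1) + (exp(2*I*pi/3)) + (exp(-2*I*pi/3))
  = 0.
(Exp terms are combined using exp(i*s)*conj(exp(i*t)) = exp(i*(s-t)), and sums of them are collapsed using the identity that for every m > 1 the m distinct m-th roots of unity sum to 0, e.g. 1 + exp(2*I*pi/3) + exp(-2*I*pi/3) = 0.)
Dividing by |G| = 9 gives 0/9 = 0, matching the row-orthogonality relation <chi_0, chi_6> = [chi_0 = chi_6].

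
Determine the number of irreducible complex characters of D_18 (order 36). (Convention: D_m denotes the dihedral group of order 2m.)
12

Reasoning: The number of irreducible complex representations of a finite group equals its number of conjugacy classes. D_18 has 12 conjugacy classes (n/2 + 3 for n even), so D_18 (order 36) has exactly 12 irreducible complex representations.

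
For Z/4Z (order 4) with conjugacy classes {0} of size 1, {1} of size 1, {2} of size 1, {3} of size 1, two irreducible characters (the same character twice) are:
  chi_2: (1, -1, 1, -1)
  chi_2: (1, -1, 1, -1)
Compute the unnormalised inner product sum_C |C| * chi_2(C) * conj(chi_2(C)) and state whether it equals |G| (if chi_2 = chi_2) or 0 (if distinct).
Sum = 4 = |G| = 4; so <chi_2, chi_2> = 1 (norm-1 confirms irreducibility).

Why: Compute term by term over conjugacy classes (|C| * chi_2(C) * conj(chi_2(C))):
  1*(1)*conj(1) + 1*(-1)*conj(-1) + 1*(1)*conj(1) + 1*(-1)*conj(-1)
  = (1) + (1) + (1) + (1)
  = 4.
(Exp terms are combined using exp(i*s)*conj(exp(i*t)) = exp(i*(s-t)), and sums of them are collapsed using the identity that for every m > 1 the m distinct m-th roots of unity sum to 0, e.g. 1 + exp(2*I*pi/3) + exp(-2*I*pi/3) = 0.)
Dividing by |G| = 4 gives 4/4 = 1, matching the row-orthogonality relation <chi_2, chi_2> = [chi_2 = chi_2].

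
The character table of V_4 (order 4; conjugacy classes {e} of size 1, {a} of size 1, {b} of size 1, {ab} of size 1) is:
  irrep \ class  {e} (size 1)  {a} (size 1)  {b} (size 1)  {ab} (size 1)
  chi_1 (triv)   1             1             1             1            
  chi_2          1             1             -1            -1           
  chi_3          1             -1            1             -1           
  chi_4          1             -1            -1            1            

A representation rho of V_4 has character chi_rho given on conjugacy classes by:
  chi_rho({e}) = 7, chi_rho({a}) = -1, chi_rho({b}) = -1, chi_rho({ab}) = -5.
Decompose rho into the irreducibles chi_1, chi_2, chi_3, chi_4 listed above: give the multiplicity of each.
Multiplicities: chi_1: 0, chi_2: 3, chi_3: 3, chi_4: 1.

Use <chi_rho, chi> = (1/|G|) sum_C |C| * chi_rho(C) * conj(chi(C)) with |G| = 4 for each irreducible chi in the table:
  <chi_rho, chi_1> = (1/4)[1*(7)*conj(1) + 1*(-1)*conj(1) + 1*(-1)*conj(1) + 1*(-5)*conj(1)]
      = (1/4)[(7) + (-1) + (-1) + (-5)] = 0/4 = 0
  <chi_rho, chi_2> = (1/4)[1*(7)*conj(1) + 1*(-1)*conj(1) + 1*(-1)*conj(-1) + 1*(-5)*conj(-1)]
      = (1/4)[(7) + (-1) + (1) + (5)] = 12/4 = 3
  <chi_rho, chi_3> = (1/4)[1*(7)*conj(1) + 1*(-1)*conj(-1) + 1*(-1)*conj(1) + 1*(-5)*conj(-1)]
      = (1/4)[(7) + (1) + (-1) + (5)] = 12/4 = 3
  <chi_rho, chi_4> = (1/4)[1*(7)*conj(1) + 1*(-1)*conj(-1) + 1*(-1)*conj(-1) + 1*(-5)*conj(1)]
      = (1/4)[(7) + (1) + (1) + (-5)] = 4/4 = 1
Dimension check: dim(rho) = sum (mult * dim) = 0*1 + 3*1 + 3*1 + 1*1 = 7 = chi_rho(e) = 7.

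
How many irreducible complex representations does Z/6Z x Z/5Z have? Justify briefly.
30

The number of irreducible complex representations of a finite group equals its number of conjugacy classes. Z/6Z x Z/5Z is abelian of order 30, so every element is its own conjugacy class: 30 classes, so Z/6Z x Z/5Z (order 30) has exactly 30 irreducible complex representations.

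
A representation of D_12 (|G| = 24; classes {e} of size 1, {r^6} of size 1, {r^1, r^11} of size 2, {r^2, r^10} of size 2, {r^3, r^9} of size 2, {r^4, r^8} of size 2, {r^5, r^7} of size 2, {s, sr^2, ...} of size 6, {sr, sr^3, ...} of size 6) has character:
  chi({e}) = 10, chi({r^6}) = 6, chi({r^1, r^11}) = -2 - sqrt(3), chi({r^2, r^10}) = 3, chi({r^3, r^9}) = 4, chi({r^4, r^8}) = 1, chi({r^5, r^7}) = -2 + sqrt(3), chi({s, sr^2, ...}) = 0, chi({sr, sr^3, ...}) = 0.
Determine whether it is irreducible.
Not irreducible (reducible): <chi, chi> = 9 > 1.

<chi, chi> = (1/|G|) sum_C |C| * |chi(C)|^2 = (1/24)[1*|10|^2 + 1*|6|^2 + 2*|-2 - sqrt(3)|^2 + 2*|3|^2 + 2*|4|^2 + 2*|1|^2 + 2*|-2 + sqrt(3)|^2 + 6*|0|^2 + 6*|0|^2]
  = (1/24)[(100) + (36) + (8*sqrt(3) + 14) + (18) + (32) + (2) + (14 - 8*sqrt(3)) + (0) + (0)] = 216/24 = 9.
A character is irreducible iff <chi, chi> = 1, so this representation is reducible.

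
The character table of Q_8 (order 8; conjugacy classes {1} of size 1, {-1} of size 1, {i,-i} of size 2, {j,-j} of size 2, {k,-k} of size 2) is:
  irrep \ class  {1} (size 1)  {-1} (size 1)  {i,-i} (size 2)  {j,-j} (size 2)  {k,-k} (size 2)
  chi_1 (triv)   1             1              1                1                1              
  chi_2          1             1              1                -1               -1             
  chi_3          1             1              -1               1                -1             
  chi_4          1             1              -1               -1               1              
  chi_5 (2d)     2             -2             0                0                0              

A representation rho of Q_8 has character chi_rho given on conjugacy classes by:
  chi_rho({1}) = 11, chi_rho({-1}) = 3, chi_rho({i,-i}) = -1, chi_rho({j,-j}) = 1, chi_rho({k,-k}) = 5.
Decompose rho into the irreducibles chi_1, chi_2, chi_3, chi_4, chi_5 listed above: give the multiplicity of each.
Multiplicities: chi_1: 3, chi_2: 0, chi_3: 1, chi_4: 3, chi_5: 2.

Solution. Use <chi_rho, chi> = (1/|G|) sum_C |C| * chi_rho(C) * conj(chi(C)) with |G| = 8 for each irreducible chi in the table:
  <chi_rho, chi_1> = (1/8)[1*(11)*conj(1) + 1*(3)*conj(1) + 2*(-1)*conj(1) + 2*(1)*conj(1) + 2*(5)*conj(1)]
      = (1/8)[(11) + (3) + (-2) + (2) + (10)] = 24/8 = 3
  <chi_rho, chi_2> = (1/8)[1*(11)*conj(1) + 1*(3)*conj(1) + 2*(-1)*conj(1) + 2*(1)*conj(-1) + 2*(5)*conj(-1)]
      = (1/8)[(11) + (3) + (-2) + (-2) + (-10)] = 0/8 = 0
  <chi_rho, chi_3> = (1/8)[1*(11)*conj(1) + 1*(3)*conj(1) + 2*(-1)*conj(-1) + 2*(1)*conj(1) + 2*(5)*conj(-1)]
      = (1/8)[(11) + (3) + (2) + (2) + (-10)] = 8/8 = 1
  <chi_rho, chi_4> = (1/8)[1*(11)*conj(1) + 1*(3)*conj(1) + 2*(-1)*conj(-1) + 2*(1)*conj(-1) + 2*(5)*conj(1)]
      = (1/8)[(11) + (3) + (2) + (-2) + (10)] = 24/8 = 3
  <chi_rho, chi_5> = (1/8)[1*(11)*conj(2) + 1*(3)*conj(-2) + 2*(-1)*conj(0) + 2*(1)*conj(0) + 2*(5)*conj(0)]
      = (1/8)[(22) + (-6) + (0) + (0) + (0)] = 16/8 = 2
Dimension check: dim(rho) = sum (mult * dim) = 3*1 + 0*1 + 1*1 + 3*1 + 2*2 = 11 = chi_rho(e) = 11.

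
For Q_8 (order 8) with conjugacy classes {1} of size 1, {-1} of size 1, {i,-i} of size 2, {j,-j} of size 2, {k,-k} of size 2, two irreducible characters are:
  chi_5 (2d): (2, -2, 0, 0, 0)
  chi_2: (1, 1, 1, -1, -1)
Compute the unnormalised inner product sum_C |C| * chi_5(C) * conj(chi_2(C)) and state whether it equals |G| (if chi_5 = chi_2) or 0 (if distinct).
Sum = 0; so <chi_5, chi_2> = 0 (distinct irreducibles are orthogonal).

Why: Compute term by term over conjugacy classes (|C| * chi_5(C) * conj(chi_2(C))):
  1*(2)*conj(1) + 1*(-2)*conj(1) + 2*(0)*conj(1) + 2*(0)*conj(-1) + 2*(0)*conj(-1)
  = (2) + (-2) + (0) + (0) + (0)
  = 0.
Dividing by |G| = 8 gives 0/8 = 0, matching the row-orthogonality relation <chi_5, chi_2> = [chi_5 = chi_2].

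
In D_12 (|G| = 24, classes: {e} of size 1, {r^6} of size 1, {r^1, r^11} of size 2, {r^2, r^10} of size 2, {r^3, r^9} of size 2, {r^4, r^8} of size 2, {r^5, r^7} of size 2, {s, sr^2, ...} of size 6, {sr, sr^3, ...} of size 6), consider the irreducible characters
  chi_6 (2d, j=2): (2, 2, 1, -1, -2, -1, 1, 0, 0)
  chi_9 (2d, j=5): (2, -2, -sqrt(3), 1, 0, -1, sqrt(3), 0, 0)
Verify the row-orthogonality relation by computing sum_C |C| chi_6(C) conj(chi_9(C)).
Sum = 0; so <chi_6, chi_9> = 0 (distinct irreducibles are orthogonal).

Argument: Compute term by term over conjugacy classes (|C| * chi_6(C) * conj(chi_9(C))):
  1*(2)*conj(2) + 1*(2)*conj(-2) + 2*(1)*conj(-sqrt(3)) + 2*(-1)*conj(1) + 2*(-2)*conj(0) + 2*(-1)*conj(-1) + 2*(1)*conj(sqrt(3)) + 6*(0)*conj(0) + 6*(0)*conj(0)
  = (4) + (-4) + (-2*sqrt(3)) + (-2) + (0) + (2) + (2*sqrt(3)) + (0) + (0)
  = 0.
Dividing by |G| = 24 gives 0/24 = 0, matching the row-orthogonality relation <chi_6, chi_9> = [chi_6 = chi_9].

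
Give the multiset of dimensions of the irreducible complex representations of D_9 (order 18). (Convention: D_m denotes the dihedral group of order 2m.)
Dimensions: 1, 1, 2, 2, 2, 2

Justification: There are 6 irreducibles (= number of conjugacy classes). Their dimensions d_i satisfy sum d_i^2 = |G| = 18: 1 + 1 + 4 + 4 + 4 + 4 = 18.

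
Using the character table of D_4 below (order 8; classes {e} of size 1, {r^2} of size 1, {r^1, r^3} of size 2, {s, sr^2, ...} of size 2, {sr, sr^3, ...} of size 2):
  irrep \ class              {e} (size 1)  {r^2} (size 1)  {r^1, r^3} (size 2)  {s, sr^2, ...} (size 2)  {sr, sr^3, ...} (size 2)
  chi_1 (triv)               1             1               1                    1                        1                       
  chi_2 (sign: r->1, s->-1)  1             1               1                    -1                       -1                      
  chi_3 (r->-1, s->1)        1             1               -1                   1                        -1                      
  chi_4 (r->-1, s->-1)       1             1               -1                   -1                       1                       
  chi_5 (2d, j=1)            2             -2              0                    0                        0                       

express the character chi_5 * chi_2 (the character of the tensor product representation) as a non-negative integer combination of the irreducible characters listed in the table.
chi_5 tensor chi_2 = chi_5 (all other irreducibles have multiplicity 0).

Explanation: The character of a tensor product is the pointwise product (chi_5 * chi_2)(C) = chi_5(C) * chi_2(C):
  {e}: (2)*(1), {r^2}: (-2)*(1), {r^1, r^3}: (0)*(1), {s, sr^2, ...}: (0)*(-1), {sr, sr^3, ...}: (0)*(-1)
so (chi_5 * chi_2) takes values
  {e} -> 2, {r^2} -> -2, {r^1, r^3} -> 0, {s, sr^2, ...} -> 0, {sr, sr^3, ...} -> 0.
Now take the inner product of this character with each irreducible chi from the table, <chi_5*chi_2, chi> = (1/8) sum_C |C| (chi_5*chi_2)(C) conj(chi(C)):
  <chi_5*chi_2, chi_1> = (1/8)[1*(2)*conj(1) + 1*(-2)*conj(1) + 2*(0)*conj(1) + 2*(0)*conj(1) + 2*(0)*conj(1)]
      = (1/8)[(2) + (-2) + (0) + (0) + (0)] = 0/8 = 0
  <chi_5*chi_2, chi_2> = (1/8)[1*(2)*conj(1) + 1*(-2)*conj(1) + 2*(0)*conj(1) + 2*(0)*conj(-1) + 2*(0)*conj(-1)]
      = (1/8)[(2) + (-2) + (0) + (0) + (0)] = 0/8 = 0
  <chi_5*chi_2, chi_3> = (1/8)[1*(2)*conj(1) + 1*(-2)*conj(1) + 2*(0)*conj(-1) + 2*(0)*conj(1) + 2*(0)*conj(-1)]
      = (1/8)[(2) + (-2) + (0) + (0) + (0)] = 0/8 = 0
  <chi_5*chi_2, chi_4> = (1/8)[1*(2)*conj(1) + 1*(-2)*conj(1) + 2*(0)*conj(-1) + 2*(0)*conj(-1) + 2*(0)*conj(1)]
      = (1/8)[(2) + (-2) + (0) + (0) + (0)] = 0/8 = 0
  <chi_5*chi_2, chi_5> = (1/8)[1*(2)*conj(2) + 1*(-2)*conj(-2) + 2*(0)*conj(0) + 2*(0)*conj(0) + 2*(0)*conj(0)]
      = (1/8)[(4) + (4) + (0) + (0) + (0)] = 8/8 = 1
Hence the multiplicities are chi_5: 1. Dimension check: dim(chi_5)*dim(chi_2) = 2*1 = 2 and sum (mult * dim) = 1*2 = 2.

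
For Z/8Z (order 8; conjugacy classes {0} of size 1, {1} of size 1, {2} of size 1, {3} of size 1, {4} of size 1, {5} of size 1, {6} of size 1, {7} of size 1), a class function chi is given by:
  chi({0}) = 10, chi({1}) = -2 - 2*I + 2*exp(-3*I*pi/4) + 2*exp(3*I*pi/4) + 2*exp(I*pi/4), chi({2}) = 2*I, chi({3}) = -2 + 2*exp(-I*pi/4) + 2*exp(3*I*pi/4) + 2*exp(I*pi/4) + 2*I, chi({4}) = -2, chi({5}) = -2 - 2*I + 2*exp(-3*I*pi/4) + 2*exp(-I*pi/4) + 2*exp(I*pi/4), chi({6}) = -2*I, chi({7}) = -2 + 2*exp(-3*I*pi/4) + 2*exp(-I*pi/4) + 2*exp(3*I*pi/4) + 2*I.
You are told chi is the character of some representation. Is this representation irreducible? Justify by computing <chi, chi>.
Not irreducible (reducible): <chi, chi> = 20 > 1.

Working: <chi, chi> = (1/|G|) sum_C |C| * |chi(C)|^2 = (1/8)[1*|10|^2 + 1*|-2 - 2*I + 2*exp(-3*I*pi/4) + 2*exp(3*I*pi/4) + 2*exp(I*pi/4)|^2 + 1*|2*I|^2 + 1*|-2 + 2*exp(-I*pi/4) + 2*exp(3*I*pi/4) + 2*exp(I*pi/4) + 2*I|^2 + 1*|-2|^2 + 1*|-2 - 2*I + 2*exp(-3*I*pi/4) + 2*exp(-I*pi/4) + 2*exp(I*pi/4)|^2 + 1*|-2*I|^2 + 1*|-2 + 2*exp(-3*I*pi/4) + 2*exp(-I*pi/4) + 2*exp(3*I*pi/4) + 2*I|^2]
  = (1/8)[(100) + (12) + (4) + (12) + (4) + (12) + (4) + (12)] = 160/8 = 20.
(Exp terms are combined using exp(i*s)*conj(exp(i*t)) = exp(i*(s-t)), and sums of them are collapsed using the identity that for every m > 1 the m distinct m-th roots of unity sum to 0, e.g. 1 + exp(2*I*pi/3) + exp(-2*I*pi/3) = 0.)
A character is irreducible iff <chi, chi> = 1, so this representation is reducible.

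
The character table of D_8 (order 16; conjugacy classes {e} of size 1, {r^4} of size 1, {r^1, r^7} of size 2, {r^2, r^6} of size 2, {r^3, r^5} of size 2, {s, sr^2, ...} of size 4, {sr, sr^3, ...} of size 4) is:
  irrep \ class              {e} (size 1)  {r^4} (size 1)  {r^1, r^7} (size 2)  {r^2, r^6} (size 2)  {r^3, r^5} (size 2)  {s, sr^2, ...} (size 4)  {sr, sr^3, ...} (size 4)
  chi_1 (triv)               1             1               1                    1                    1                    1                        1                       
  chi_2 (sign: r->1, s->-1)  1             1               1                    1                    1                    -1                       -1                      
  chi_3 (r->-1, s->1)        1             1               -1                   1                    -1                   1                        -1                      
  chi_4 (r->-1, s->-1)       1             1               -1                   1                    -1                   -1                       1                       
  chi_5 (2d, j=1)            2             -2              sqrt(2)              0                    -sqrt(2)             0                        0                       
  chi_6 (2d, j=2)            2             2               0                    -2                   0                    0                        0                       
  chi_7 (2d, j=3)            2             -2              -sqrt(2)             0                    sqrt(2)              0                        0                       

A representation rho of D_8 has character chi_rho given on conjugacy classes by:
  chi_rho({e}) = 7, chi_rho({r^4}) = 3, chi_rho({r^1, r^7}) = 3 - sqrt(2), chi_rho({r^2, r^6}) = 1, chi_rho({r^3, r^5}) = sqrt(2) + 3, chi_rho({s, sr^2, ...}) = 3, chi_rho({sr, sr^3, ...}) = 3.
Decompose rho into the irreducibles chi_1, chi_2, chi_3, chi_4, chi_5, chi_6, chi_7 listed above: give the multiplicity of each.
Multiplicities: chi_1: 3, chi_2: 0, chi_3: 0, chi_4: 0, chi_5: 0, chi_6: 1, chi_7: 1.

Explanation: Use <chi_rho, chi> = (1/|G|) sum_C |C| * chi_rho(C) * conj(chi(C)) with |G| = 16 for each irreducible chi in the table:
  <chi_rho, chi_1> = (1/16)[1*(7)*conj(1) + 1*(3)*conj(1) + 2*(3 - sqrt(2))*conj(1) + 2*(1)*conj(1) + 2*(sqrt(2) + 3)*conj(1) + 4*(3)*conj(1) + 4*(3)*conj(1)]
      = (1/16)[(7) + (3) + (6 - 2*sqrt(2)) + (2) + (2*sqrt(2) + 6) + (12) + (12)] = 48/16 = 3
  <chi_rho, chi_2> = (1/16)[1*(7)*conj(1) + 1*(3)*conj(1) + 2*(3 - sqrt(2))*conj(1) + 2*(1)*conj(1) + 2*(sqrt(2) + 3)*conj(1) + 4*(3)*conj(-1) + 4*(3)*conj(-1)]
      = (1/16)[(7) + (3) + (6 - 2*sqrt(2)) + (2) + (2*sqrt(2) + 6) + (-12) + (-12)] = 0/16 = 0
  <chi_rho, chi_3> = (1/16)[1*(7)*conj(1) + 1*(3)*conj(1) + 2*(3 - sqrt(2))*conj(-1) + 2*(1)*conj(1) + 2*(sqrt(2) + 3)*conj(-1) + 4*(3)*conj(1) + 4*(3)*conj(-1)]
      = (1/16)[(7) + (3) + (-6 + 2*sqrt(2)) + (2) + (-6 - 2*sqrt(2)) + (12) + (-12)] = 0/16 = 0
  <chi_rho, chi_4> = (1/16)[1*(7)*conj(1) + 1*(3)*conj(1) + 2*(3 - sqrt(2))*conj(-1) + 2*(1)*conj(1) + 2*(sqrt(2) + 3)*conj(-1) + 4*(3)*conj(-1) + 4*(3)*conj(1)]
      = (1/16)[(7) + (3) + (-6 + 2*sqrt(2)) + (2) + (-6 - 2*sqrt(2)) + (-12) + (12)] = 0/16 = 0
  <chi_rho, chi_5> = (1/16)[1*(7)*conj(2) + 1*(3)*conj(-2) + 2*(3 - sqrt(2))*conj(sqrt(2)) + 2*(1)*conj(0) + 2*(sqrt(2) + 3)*conj(-sqrt(2)) + 4*(3)*conj(0) + 4*(3)*conj(0)]
      = (1/16)[(14) + (-6) + (-4 + 6*sqrt(2)) + (0) + (-6*sqrt(2) - 4) + (0) + (0)] = 0/16 = 0
  <chi_rho, chi_6> = (1/16)[1*(7)*conj(2) + 1*(3)*conj(2) + 2*(3 - sqrt(2))*conj(0) + 2*(1)*conj(-2) + 2*(sqrt(2) + 3)*conj(0) + 4*(3)*conj(0) + 4*(3)*conj(0)]
      = (1/16)[(14) + (6) + (0) + (-4) + (0) + (0) + (0)] = 16/16 = 1
  <chi_rho, chi_7> = (1/16)[1*(7)*conj(2) + 1*(3)*conj(-2) + 2*(3 - sqrt(2))*conj(-sqrt(2)) + 2*(1)*conj(0) + 2*(sqrt(2) + 3)*conj(sqrt(2)) + 4*(3)*conj(0) + 4*(3)*conj(0)]
      = (1/16)[(14) + (-6) + (4 - 6*sqrt(2)) + (0) + (4 + 6*sqrt(2)) + (0) + (0)] = 16/16 = 1
Dimension check: dim(rho) = sum (mult * dim) = 3*1 + 0*1 + 0*1 + 0*1 + 0*2 + 1*2 + 1*2 = 7 = chi_rho(e) = 7.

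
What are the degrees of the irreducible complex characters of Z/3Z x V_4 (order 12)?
Dimensions: 1, 1, 1, 1, 1, 1, 1, 1, 1, 1, 1, 1

Explanation: There are 12 irreducibles (= number of conjugacy classes). Their dimensions d_i satisfy sum d_i^2 = |G| = 12: 1 + 1 + 1 + 1 + 1 + 1 + 1 + 1 + 1 + 1 + 1 + 1 = 12. (For the product with Z/3Z: each of the 3 1-dim characters of Z/3Z tensors with each irrep of V_4, giving 3 copies of each V_4-dimension.)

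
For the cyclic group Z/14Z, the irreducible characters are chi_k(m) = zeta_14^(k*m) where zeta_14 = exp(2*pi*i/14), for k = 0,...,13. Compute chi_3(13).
chi_3(13) = zeta_14^39 = exp(-3*I*pi/7)

Justification: chi_3(13) = zeta_14^(3*13) = zeta_14^39. Since zeta_14^14 = 1, this equals zeta_14^11 = exp(2*pi*i*11/14) = exp(-3*I*pi/7).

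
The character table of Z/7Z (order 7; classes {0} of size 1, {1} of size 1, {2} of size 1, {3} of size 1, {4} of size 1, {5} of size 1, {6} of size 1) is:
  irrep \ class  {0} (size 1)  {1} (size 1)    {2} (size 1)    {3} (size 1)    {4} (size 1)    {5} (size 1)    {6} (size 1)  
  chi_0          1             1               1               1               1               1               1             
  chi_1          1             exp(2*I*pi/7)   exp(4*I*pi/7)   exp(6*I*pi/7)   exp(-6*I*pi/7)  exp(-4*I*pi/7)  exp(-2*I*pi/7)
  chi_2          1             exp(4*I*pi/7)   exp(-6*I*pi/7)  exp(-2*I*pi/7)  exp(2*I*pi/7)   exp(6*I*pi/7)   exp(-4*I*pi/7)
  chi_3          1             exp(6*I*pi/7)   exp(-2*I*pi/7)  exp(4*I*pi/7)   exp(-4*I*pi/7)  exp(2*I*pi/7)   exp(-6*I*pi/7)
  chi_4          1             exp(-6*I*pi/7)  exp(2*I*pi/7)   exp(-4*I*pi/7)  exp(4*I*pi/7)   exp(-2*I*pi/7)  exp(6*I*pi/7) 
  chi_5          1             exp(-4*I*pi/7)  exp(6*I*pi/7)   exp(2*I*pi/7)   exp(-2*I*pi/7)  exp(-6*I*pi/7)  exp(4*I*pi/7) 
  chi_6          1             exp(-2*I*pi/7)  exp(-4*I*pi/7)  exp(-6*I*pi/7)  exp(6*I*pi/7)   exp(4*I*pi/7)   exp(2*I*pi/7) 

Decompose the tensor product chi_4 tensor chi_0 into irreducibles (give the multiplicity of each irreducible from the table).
chi_4 tensor chi_0 = chi_4 (all other irreducibles have multiplicity 0).

Reasoning: The character of a tensor product is the pointwise product (chi_4 * chi_0)(C) = chi_4(C) * chi_0(C):
  {0}: (1)*(1), {1}: (exp(-6*I*pi/7))*(1), {2}: (exp(2*I*pi/7))*(1), {3}: (exp(-4*I*pi/7))*(1), {4}: (exp(4*I*pi/7))*(1), {5}: (exp(-2*I*pi/7))*(1), {6}: (exp(6*I*pi/7))*(1)
so (chi_4 * chi_0) takes values
  {0} -> 1, {1} -> exp(-6*I*pi/7), {2} -> exp(2*I*pi/7), {3} -> exp(-4*I*pi/7), {4} -> exp(4*I*pi/7), {5} -> exp(-2*I*pi/7), {6} -> exp(6*I*pi/7).
Now take the inner product of this character with each irreducible chi from the table, <chi_4*chi_0, chi> = (1/7) sum_C |C| (chi_4*chi_0)(C) conj(chi(C)):
  <chi_4*chi_0, chi_0> = (1/7)[1*(1)*conj(1) + 1*(exp(-6*I*pi/7))*conj(1) + 1*(exp(2*I*pi/7))*conj(1) + 1*(exp(-4*I*pi/7))*conj(1) + 1*(exp(4*I*pi/7))*conj(1) + 1*(exp(-2*I*pi/7))*conj(1) + 1*(exp(6*I*pi/7))*conj(1)]
      = (1/7)[(1) + (exp(-6*I*pi/7)) + (exp(2*I*pi/7)) + (exp(-4*I*pi/7)) + (exp(4*I*pi/7)) + (exp(-2*I*pi/7)) + (exp(6*I*pi/7))] = 0/7 = 0
  <chi_4*chi_0, chi_1> = (1/7)[1*(1)*conj(1) + 1*(exp(-6*I*pi/7))*conj(exp(2*I*pi/7)) + 1*(exp(2*I*pi/7))*conj(exp(4*I*pi/7)) + 1*(exp(-4*I*pi/7))*conj(exp(6*I*pi/7)) + 1*(exp(4*I*pi/7))*conj(exp(-6*I*pi/7)) + 1*(exp(-2*I*pi/7))*conj(exp(-4*I*pi/7)) + 1*(exp(6*I*pi/7))*conj(exp(-2*I*pi/7))]
      = (1/7)[(1) + (exp(6*I*pi/7)) + (exp(-2*I*pi/7)) + (exp(4*I*pi/7)) + (exp(-4*I*pi/7)) + (exp(2*I*pi/7)) + (exp(-6*I*pi/7))] = 0/7 = 0
  <chi_4*chi_0, chi_2> = (1/7)[1*(1)*conj(1) + 1*(exp(-6*I*pi/7))*conj(exp(4*I*pi/7)) + 1*(exp(2*I*pi/7))*conj(exp(-6*I*pi/7)) + 1*(exp(-4*I*pi/7))*conj(exp(-2*I*pi/7)) + 1*(exp(4*I*pi/7))*conj(exp(2*I*pi/7)) + 1*(exp(-2*I*pi/7))*conj(exp(6*I*pi/7)) + 1*(exp(6*I*pi/7))*conj(exp(-4*I*pi/7))]
      = (1/7)[(1) + (exp(4*I*pi/7)) + (exp(-6*I*pi/7)) + (exp(-2*I*pi/7)) + (exp(2*I*pi/7)) + (exp(6*I*pi/7)) + (exp(-4*I*pi/7))] = 0/7 = 0
  <chi_4*chi_0, chi_3> = (1/7)[1*(1)*conj(1) + 1*(exp(-6*I*pi/7))*conj(exp(6*I*pi/7)) + 1*(exp(2*I*pi/7))*conj(exp(-2*I*pi/7)) + 1*(exp(-4*I*pi/7))*conj(exp(4*I*pi/7)) + 1*(exp(4*I*pi/7))*conj(exp(-4*I*pi/7)) + 1*(exp(-2*I*pi/7))*conj(exp(2*I*pi/7)) + 1*(exp(6*I*pi/7))*conj(exp(-6*I*pi/7))]
      = (1/7)[(1) + (exp(2*I*pi/7)) + (exp(4*I*pi/7)) + (exp(6*I*pi/7)) + (exp(-6*I*pi/7)) + (exp(-4*I*pi/7)) + (exp(-2*I*pi/7))] = 0/7 = 0
  <chi_4*chi_0, chi_4> = (1/7)[1*(1)*conj(1) + 1*(exp(-6*I*pi/7))*conj(exp(-6*I*pi/7)) + 1*(exp(2*I*pi/7))*conj(exp(2*I*pi/7)) + 1*(exp(-4*I*pi/7))*conj(exp(-4*I*pi/7)) + 1*(exp(4*I*pi/7))*conj(exp(4*I*pi/7)) + 1*(exp(-2*I*pi/7))*conj(exp(-2*I*pi/7)) + 1*(exp(6*I*pi/7))*conj(exp(6*I*pi/7))]
      = (1/7)[(1) + (1) + (1) + (1) + (1) + (1) + (1)] = 7/7 = 1
  <chi_4*chi_0, chi_5> = (1/7)[1*(1)*conj(1) + 1*(exp(-6*I*pi/7))*conj(exp(-4*I*pi/7)) + 1*(exp(2*I*pi/7))*conj(exp(6*I*pi/7)) + 1*(exp(-4*I*pi/7))*conj(exp(2*I*pi/7)) + 1*(exp(4*I*pi/7))*conj(exp(-2*I*pi/7)) + 1*(exp(-2*I*pi/7))*conj(exp(-6*I*pi/7)) + 1*(exp(6*I*pi/7))*conj(exp(4*I*pi/7))]
      = (1/7)[(1) + (exp(-2*I*pi/7)) + (exp(-4*I*pi/7)) + (exp(-6*I*pi/7)) + (exp(6*I*pi/7)) + (exp(4*I*pi/7)) + (exp(2*I*pi/7))] = 0/7 = 0
  <chi_4*chi_0, chi_6> = (1/7)[1*(1)*conj(1) + 1*(exp(-6*I*pi/7))*conj(exp(-2*I*pi/7)) + 1*(exp(2*I*pi/7))*conj(exp(-4*I*pi/7)) + 1*(exp(-4*I*pi/7))*conj(exp(-6*I*pi/7)) + 1*(exp(4*I*pi/7))*conj(exp(6*I*pi/7)) + 1*(exp(-2*I*pi/7))*conj(exp(4*I*pi/7)) + 1*(exp(6*I*pi/7))*conj(exp(2*I*pi/7))]
      = (1/7)[(1) + (exp(-4*I*pi/7)) + (exp(6*I*pi/7)) + (exp(2*I*pi/7)) + (exp(-2*I*pi/7)) + (exp(-6*I*pi/7)) + (exp(4*I*pi/7))] = 0/7 = 0
(Exp terms are combined using exp(i*s)*conj(exp(i*t)) = exp(i*(s-t)), and sums of them are collapsed using the identity that for every m > 1 the m distinct m-th roots of unity sum to 0, e.g. 1 + exp(2*I*pi/3) + exp(-2*I*pi/3) = 0.)
Hence the multiplicities are chi_4: 1. Dimension check: dim(chi_4)*dim(chi_0) = 1*1 = 1 and sum (mult * dim) = 1*1 = 1.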